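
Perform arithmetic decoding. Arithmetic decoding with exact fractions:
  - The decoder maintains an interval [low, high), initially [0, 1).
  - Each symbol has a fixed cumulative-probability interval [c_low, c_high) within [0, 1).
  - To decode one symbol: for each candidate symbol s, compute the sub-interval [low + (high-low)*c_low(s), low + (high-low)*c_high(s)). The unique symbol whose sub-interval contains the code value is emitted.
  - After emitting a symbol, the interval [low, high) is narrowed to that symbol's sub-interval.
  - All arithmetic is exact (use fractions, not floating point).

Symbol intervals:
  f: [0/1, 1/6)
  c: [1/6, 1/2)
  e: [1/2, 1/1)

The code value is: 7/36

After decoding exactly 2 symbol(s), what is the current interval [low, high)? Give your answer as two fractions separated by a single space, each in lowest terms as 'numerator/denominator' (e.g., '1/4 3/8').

Answer: 1/6 2/9

Derivation:
Step 1: interval [0/1, 1/1), width = 1/1 - 0/1 = 1/1
  'f': [0/1 + 1/1*0/1, 0/1 + 1/1*1/6) = [0/1, 1/6)
  'c': [0/1 + 1/1*1/6, 0/1 + 1/1*1/2) = [1/6, 1/2) <- contains code 7/36
  'e': [0/1 + 1/1*1/2, 0/1 + 1/1*1/1) = [1/2, 1/1)
  emit 'c', narrow to [1/6, 1/2)
Step 2: interval [1/6, 1/2), width = 1/2 - 1/6 = 1/3
  'f': [1/6 + 1/3*0/1, 1/6 + 1/3*1/6) = [1/6, 2/9) <- contains code 7/36
  'c': [1/6 + 1/3*1/6, 1/6 + 1/3*1/2) = [2/9, 1/3)
  'e': [1/6 + 1/3*1/2, 1/6 + 1/3*1/1) = [1/3, 1/2)
  emit 'f', narrow to [1/6, 2/9)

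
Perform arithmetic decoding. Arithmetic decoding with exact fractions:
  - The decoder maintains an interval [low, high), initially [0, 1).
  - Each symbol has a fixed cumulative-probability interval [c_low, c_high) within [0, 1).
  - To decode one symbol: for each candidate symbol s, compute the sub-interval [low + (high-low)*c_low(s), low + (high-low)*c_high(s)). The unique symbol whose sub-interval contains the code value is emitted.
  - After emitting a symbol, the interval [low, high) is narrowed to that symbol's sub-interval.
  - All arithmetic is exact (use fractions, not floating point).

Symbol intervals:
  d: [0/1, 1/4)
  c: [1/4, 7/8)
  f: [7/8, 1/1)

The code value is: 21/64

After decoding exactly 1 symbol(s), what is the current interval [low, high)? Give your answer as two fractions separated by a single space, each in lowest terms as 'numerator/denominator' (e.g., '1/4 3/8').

Answer: 1/4 7/8

Derivation:
Step 1: interval [0/1, 1/1), width = 1/1 - 0/1 = 1/1
  'd': [0/1 + 1/1*0/1, 0/1 + 1/1*1/4) = [0/1, 1/4)
  'c': [0/1 + 1/1*1/4, 0/1 + 1/1*7/8) = [1/4, 7/8) <- contains code 21/64
  'f': [0/1 + 1/1*7/8, 0/1 + 1/1*1/1) = [7/8, 1/1)
  emit 'c', narrow to [1/4, 7/8)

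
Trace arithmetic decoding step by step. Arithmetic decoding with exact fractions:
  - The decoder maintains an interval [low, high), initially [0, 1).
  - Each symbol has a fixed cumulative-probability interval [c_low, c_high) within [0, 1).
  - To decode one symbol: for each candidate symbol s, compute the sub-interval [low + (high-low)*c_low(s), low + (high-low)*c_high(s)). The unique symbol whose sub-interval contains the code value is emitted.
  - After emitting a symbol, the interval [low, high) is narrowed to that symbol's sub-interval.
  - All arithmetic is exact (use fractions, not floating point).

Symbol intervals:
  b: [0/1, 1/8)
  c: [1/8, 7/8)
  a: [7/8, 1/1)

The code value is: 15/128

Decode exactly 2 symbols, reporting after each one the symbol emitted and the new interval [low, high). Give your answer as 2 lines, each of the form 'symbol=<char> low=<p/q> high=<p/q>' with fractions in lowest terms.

Answer: symbol=b low=0/1 high=1/8
symbol=a low=7/64 high=1/8

Derivation:
Step 1: interval [0/1, 1/1), width = 1/1 - 0/1 = 1/1
  'b': [0/1 + 1/1*0/1, 0/1 + 1/1*1/8) = [0/1, 1/8) <- contains code 15/128
  'c': [0/1 + 1/1*1/8, 0/1 + 1/1*7/8) = [1/8, 7/8)
  'a': [0/1 + 1/1*7/8, 0/1 + 1/1*1/1) = [7/8, 1/1)
  emit 'b', narrow to [0/1, 1/8)
Step 2: interval [0/1, 1/8), width = 1/8 - 0/1 = 1/8
  'b': [0/1 + 1/8*0/1, 0/1 + 1/8*1/8) = [0/1, 1/64)
  'c': [0/1 + 1/8*1/8, 0/1 + 1/8*7/8) = [1/64, 7/64)
  'a': [0/1 + 1/8*7/8, 0/1 + 1/8*1/1) = [7/64, 1/8) <- contains code 15/128
  emit 'a', narrow to [7/64, 1/8)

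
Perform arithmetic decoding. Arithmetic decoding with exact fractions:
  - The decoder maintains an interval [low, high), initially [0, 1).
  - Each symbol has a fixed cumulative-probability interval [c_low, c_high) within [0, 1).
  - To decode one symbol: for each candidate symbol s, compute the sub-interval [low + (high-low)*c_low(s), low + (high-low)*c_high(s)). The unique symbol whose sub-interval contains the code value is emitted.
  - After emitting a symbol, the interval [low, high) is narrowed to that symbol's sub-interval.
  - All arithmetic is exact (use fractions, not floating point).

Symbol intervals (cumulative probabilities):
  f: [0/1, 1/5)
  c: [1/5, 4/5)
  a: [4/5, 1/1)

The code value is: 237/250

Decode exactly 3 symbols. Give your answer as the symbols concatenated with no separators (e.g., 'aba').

Step 1: interval [0/1, 1/1), width = 1/1 - 0/1 = 1/1
  'f': [0/1 + 1/1*0/1, 0/1 + 1/1*1/5) = [0/1, 1/5)
  'c': [0/1 + 1/1*1/5, 0/1 + 1/1*4/5) = [1/5, 4/5)
  'a': [0/1 + 1/1*4/5, 0/1 + 1/1*1/1) = [4/5, 1/1) <- contains code 237/250
  emit 'a', narrow to [4/5, 1/1)
Step 2: interval [4/5, 1/1), width = 1/1 - 4/5 = 1/5
  'f': [4/5 + 1/5*0/1, 4/5 + 1/5*1/5) = [4/5, 21/25)
  'c': [4/5 + 1/5*1/5, 4/5 + 1/5*4/5) = [21/25, 24/25) <- contains code 237/250
  'a': [4/5 + 1/5*4/5, 4/5 + 1/5*1/1) = [24/25, 1/1)
  emit 'c', narrow to [21/25, 24/25)
Step 3: interval [21/25, 24/25), width = 24/25 - 21/25 = 3/25
  'f': [21/25 + 3/25*0/1, 21/25 + 3/25*1/5) = [21/25, 108/125)
  'c': [21/25 + 3/25*1/5, 21/25 + 3/25*4/5) = [108/125, 117/125)
  'a': [21/25 + 3/25*4/5, 21/25 + 3/25*1/1) = [117/125, 24/25) <- contains code 237/250
  emit 'a', narrow to [117/125, 24/25)

Answer: aca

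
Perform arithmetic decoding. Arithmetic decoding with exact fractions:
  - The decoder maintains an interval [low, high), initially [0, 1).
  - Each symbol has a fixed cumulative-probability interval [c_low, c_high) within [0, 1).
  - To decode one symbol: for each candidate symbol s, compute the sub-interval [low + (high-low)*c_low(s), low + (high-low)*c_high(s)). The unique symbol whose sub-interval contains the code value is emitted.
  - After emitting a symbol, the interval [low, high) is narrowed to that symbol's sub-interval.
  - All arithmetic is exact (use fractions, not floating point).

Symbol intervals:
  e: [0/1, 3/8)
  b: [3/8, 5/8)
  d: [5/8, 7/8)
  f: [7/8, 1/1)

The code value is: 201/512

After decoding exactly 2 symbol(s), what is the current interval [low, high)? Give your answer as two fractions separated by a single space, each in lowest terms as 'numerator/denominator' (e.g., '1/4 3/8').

Answer: 3/8 15/32

Derivation:
Step 1: interval [0/1, 1/1), width = 1/1 - 0/1 = 1/1
  'e': [0/1 + 1/1*0/1, 0/1 + 1/1*3/8) = [0/1, 3/8)
  'b': [0/1 + 1/1*3/8, 0/1 + 1/1*5/8) = [3/8, 5/8) <- contains code 201/512
  'd': [0/1 + 1/1*5/8, 0/1 + 1/1*7/8) = [5/8, 7/8)
  'f': [0/1 + 1/1*7/8, 0/1 + 1/1*1/1) = [7/8, 1/1)
  emit 'b', narrow to [3/8, 5/8)
Step 2: interval [3/8, 5/8), width = 5/8 - 3/8 = 1/4
  'e': [3/8 + 1/4*0/1, 3/8 + 1/4*3/8) = [3/8, 15/32) <- contains code 201/512
  'b': [3/8 + 1/4*3/8, 3/8 + 1/4*5/8) = [15/32, 17/32)
  'd': [3/8 + 1/4*5/8, 3/8 + 1/4*7/8) = [17/32, 19/32)
  'f': [3/8 + 1/4*7/8, 3/8 + 1/4*1/1) = [19/32, 5/8)
  emit 'e', narrow to [3/8, 15/32)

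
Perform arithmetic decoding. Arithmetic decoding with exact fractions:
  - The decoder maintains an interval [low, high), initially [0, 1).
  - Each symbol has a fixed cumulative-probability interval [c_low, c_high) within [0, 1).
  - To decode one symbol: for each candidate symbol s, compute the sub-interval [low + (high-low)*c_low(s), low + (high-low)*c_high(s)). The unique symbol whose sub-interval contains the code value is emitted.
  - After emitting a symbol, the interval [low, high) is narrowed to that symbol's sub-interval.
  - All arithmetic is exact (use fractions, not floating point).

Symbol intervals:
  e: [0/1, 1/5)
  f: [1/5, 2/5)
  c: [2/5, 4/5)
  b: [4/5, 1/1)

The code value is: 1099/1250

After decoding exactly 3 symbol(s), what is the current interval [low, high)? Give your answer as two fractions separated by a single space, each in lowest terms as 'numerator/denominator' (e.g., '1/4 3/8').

Answer: 109/125 22/25

Derivation:
Step 1: interval [0/1, 1/1), width = 1/1 - 0/1 = 1/1
  'e': [0/1 + 1/1*0/1, 0/1 + 1/1*1/5) = [0/1, 1/5)
  'f': [0/1 + 1/1*1/5, 0/1 + 1/1*2/5) = [1/5, 2/5)
  'c': [0/1 + 1/1*2/5, 0/1 + 1/1*4/5) = [2/5, 4/5)
  'b': [0/1 + 1/1*4/5, 0/1 + 1/1*1/1) = [4/5, 1/1) <- contains code 1099/1250
  emit 'b', narrow to [4/5, 1/1)
Step 2: interval [4/5, 1/1), width = 1/1 - 4/5 = 1/5
  'e': [4/5 + 1/5*0/1, 4/5 + 1/5*1/5) = [4/5, 21/25)
  'f': [4/5 + 1/5*1/5, 4/5 + 1/5*2/5) = [21/25, 22/25) <- contains code 1099/1250
  'c': [4/5 + 1/5*2/5, 4/5 + 1/5*4/5) = [22/25, 24/25)
  'b': [4/5 + 1/5*4/5, 4/5 + 1/5*1/1) = [24/25, 1/1)
  emit 'f', narrow to [21/25, 22/25)
Step 3: interval [21/25, 22/25), width = 22/25 - 21/25 = 1/25
  'e': [21/25 + 1/25*0/1, 21/25 + 1/25*1/5) = [21/25, 106/125)
  'f': [21/25 + 1/25*1/5, 21/25 + 1/25*2/5) = [106/125, 107/125)
  'c': [21/25 + 1/25*2/5, 21/25 + 1/25*4/5) = [107/125, 109/125)
  'b': [21/25 + 1/25*4/5, 21/25 + 1/25*1/1) = [109/125, 22/25) <- contains code 1099/1250
  emit 'b', narrow to [109/125, 22/25)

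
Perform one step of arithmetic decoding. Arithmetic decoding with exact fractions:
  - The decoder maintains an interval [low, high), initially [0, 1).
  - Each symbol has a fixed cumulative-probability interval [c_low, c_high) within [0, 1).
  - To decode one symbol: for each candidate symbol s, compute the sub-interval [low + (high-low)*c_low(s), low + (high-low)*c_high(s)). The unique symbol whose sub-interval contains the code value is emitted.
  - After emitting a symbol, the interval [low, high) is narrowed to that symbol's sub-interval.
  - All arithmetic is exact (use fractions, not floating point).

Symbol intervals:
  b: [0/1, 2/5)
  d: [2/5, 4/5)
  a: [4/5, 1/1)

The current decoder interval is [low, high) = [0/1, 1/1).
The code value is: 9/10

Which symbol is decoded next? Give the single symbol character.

Interval width = high − low = 1/1 − 0/1 = 1/1
Scaled code = (code − low) / width = (9/10 − 0/1) / 1/1 = 9/10
  b: [0/1, 2/5) 
  d: [2/5, 4/5) 
  a: [4/5, 1/1) ← scaled code falls here ✓

Answer: a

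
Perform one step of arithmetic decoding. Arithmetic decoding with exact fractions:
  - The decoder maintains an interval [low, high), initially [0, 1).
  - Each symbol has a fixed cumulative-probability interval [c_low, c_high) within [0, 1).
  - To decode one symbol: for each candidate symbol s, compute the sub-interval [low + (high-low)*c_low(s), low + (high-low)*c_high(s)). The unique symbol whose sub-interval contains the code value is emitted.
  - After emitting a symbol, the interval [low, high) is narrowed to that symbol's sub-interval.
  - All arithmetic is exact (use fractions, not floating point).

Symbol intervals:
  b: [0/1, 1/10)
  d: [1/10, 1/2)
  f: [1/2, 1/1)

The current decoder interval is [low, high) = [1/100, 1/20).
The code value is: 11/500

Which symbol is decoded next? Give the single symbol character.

Answer: d

Derivation:
Interval width = high − low = 1/20 − 1/100 = 1/25
Scaled code = (code − low) / width = (11/500 − 1/100) / 1/25 = 3/10
  b: [0/1, 1/10) 
  d: [1/10, 1/2) ← scaled code falls here ✓
  f: [1/2, 1/1) 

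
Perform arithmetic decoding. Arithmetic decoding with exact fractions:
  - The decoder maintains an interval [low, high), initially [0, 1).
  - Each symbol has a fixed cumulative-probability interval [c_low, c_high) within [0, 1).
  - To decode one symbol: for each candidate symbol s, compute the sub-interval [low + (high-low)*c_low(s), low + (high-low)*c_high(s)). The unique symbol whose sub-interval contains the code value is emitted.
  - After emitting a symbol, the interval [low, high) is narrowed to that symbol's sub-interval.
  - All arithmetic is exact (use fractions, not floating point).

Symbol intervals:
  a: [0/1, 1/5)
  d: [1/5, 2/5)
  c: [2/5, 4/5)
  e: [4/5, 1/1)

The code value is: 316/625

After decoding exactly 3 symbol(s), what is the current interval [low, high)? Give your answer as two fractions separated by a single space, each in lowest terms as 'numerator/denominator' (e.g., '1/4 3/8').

Answer: 62/125 64/125

Derivation:
Step 1: interval [0/1, 1/1), width = 1/1 - 0/1 = 1/1
  'a': [0/1 + 1/1*0/1, 0/1 + 1/1*1/5) = [0/1, 1/5)
  'd': [0/1 + 1/1*1/5, 0/1 + 1/1*2/5) = [1/5, 2/5)
  'c': [0/1 + 1/1*2/5, 0/1 + 1/1*4/5) = [2/5, 4/5) <- contains code 316/625
  'e': [0/1 + 1/1*4/5, 0/1 + 1/1*1/1) = [4/5, 1/1)
  emit 'c', narrow to [2/5, 4/5)
Step 2: interval [2/5, 4/5), width = 4/5 - 2/5 = 2/5
  'a': [2/5 + 2/5*0/1, 2/5 + 2/5*1/5) = [2/5, 12/25)
  'd': [2/5 + 2/5*1/5, 2/5 + 2/5*2/5) = [12/25, 14/25) <- contains code 316/625
  'c': [2/5 + 2/5*2/5, 2/5 + 2/5*4/5) = [14/25, 18/25)
  'e': [2/5 + 2/5*4/5, 2/5 + 2/5*1/1) = [18/25, 4/5)
  emit 'd', narrow to [12/25, 14/25)
Step 3: interval [12/25, 14/25), width = 14/25 - 12/25 = 2/25
  'a': [12/25 + 2/25*0/1, 12/25 + 2/25*1/5) = [12/25, 62/125)
  'd': [12/25 + 2/25*1/5, 12/25 + 2/25*2/5) = [62/125, 64/125) <- contains code 316/625
  'c': [12/25 + 2/25*2/5, 12/25 + 2/25*4/5) = [64/125, 68/125)
  'e': [12/25 + 2/25*4/5, 12/25 + 2/25*1/1) = [68/125, 14/25)
  emit 'd', narrow to [62/125, 64/125)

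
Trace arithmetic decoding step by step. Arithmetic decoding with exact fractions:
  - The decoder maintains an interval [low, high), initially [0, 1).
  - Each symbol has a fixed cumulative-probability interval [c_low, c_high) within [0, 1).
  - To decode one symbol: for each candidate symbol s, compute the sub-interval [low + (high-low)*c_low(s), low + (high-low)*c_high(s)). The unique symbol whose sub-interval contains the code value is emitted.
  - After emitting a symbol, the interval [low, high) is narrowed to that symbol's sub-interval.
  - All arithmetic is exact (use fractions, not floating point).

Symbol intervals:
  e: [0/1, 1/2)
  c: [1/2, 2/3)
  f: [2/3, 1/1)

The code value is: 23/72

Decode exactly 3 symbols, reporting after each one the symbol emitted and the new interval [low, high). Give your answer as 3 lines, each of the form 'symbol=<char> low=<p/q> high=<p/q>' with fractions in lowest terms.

Step 1: interval [0/1, 1/1), width = 1/1 - 0/1 = 1/1
  'e': [0/1 + 1/1*0/1, 0/1 + 1/1*1/2) = [0/1, 1/2) <- contains code 23/72
  'c': [0/1 + 1/1*1/2, 0/1 + 1/1*2/3) = [1/2, 2/3)
  'f': [0/1 + 1/1*2/3, 0/1 + 1/1*1/1) = [2/3, 1/1)
  emit 'e', narrow to [0/1, 1/2)
Step 2: interval [0/1, 1/2), width = 1/2 - 0/1 = 1/2
  'e': [0/1 + 1/2*0/1, 0/1 + 1/2*1/2) = [0/1, 1/4)
  'c': [0/1 + 1/2*1/2, 0/1 + 1/2*2/3) = [1/4, 1/3) <- contains code 23/72
  'f': [0/1 + 1/2*2/3, 0/1 + 1/2*1/1) = [1/3, 1/2)
  emit 'c', narrow to [1/4, 1/3)
Step 3: interval [1/4, 1/3), width = 1/3 - 1/4 = 1/12
  'e': [1/4 + 1/12*0/1, 1/4 + 1/12*1/2) = [1/4, 7/24)
  'c': [1/4 + 1/12*1/2, 1/4 + 1/12*2/3) = [7/24, 11/36)
  'f': [1/4 + 1/12*2/3, 1/4 + 1/12*1/1) = [11/36, 1/3) <- contains code 23/72
  emit 'f', narrow to [11/36, 1/3)

Answer: symbol=e low=0/1 high=1/2
symbol=c low=1/4 high=1/3
symbol=f low=11/36 high=1/3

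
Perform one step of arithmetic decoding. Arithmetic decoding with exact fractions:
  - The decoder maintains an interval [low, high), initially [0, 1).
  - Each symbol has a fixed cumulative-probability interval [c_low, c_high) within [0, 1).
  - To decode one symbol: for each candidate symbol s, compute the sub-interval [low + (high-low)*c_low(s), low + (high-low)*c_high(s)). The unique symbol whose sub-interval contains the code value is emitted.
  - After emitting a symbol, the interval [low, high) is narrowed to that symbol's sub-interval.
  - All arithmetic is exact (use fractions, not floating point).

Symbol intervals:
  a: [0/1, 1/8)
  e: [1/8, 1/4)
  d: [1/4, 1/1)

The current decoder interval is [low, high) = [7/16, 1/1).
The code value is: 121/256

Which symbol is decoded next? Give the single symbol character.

Interval width = high − low = 1/1 − 7/16 = 9/16
Scaled code = (code − low) / width = (121/256 − 7/16) / 9/16 = 1/16
  a: [0/1, 1/8) ← scaled code falls here ✓
  e: [1/8, 1/4) 
  d: [1/4, 1/1) 

Answer: a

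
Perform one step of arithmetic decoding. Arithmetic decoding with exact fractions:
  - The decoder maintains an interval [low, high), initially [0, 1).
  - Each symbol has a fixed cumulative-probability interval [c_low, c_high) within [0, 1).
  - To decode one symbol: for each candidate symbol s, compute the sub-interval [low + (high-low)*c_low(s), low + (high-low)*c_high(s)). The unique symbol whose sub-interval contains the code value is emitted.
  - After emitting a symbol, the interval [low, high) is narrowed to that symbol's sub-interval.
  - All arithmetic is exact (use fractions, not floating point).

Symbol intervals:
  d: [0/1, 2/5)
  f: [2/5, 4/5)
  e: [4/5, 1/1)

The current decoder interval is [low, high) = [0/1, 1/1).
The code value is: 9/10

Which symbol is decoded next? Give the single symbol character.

Answer: e

Derivation:
Interval width = high − low = 1/1 − 0/1 = 1/1
Scaled code = (code − low) / width = (9/10 − 0/1) / 1/1 = 9/10
  d: [0/1, 2/5) 
  f: [2/5, 4/5) 
  e: [4/5, 1/1) ← scaled code falls here ✓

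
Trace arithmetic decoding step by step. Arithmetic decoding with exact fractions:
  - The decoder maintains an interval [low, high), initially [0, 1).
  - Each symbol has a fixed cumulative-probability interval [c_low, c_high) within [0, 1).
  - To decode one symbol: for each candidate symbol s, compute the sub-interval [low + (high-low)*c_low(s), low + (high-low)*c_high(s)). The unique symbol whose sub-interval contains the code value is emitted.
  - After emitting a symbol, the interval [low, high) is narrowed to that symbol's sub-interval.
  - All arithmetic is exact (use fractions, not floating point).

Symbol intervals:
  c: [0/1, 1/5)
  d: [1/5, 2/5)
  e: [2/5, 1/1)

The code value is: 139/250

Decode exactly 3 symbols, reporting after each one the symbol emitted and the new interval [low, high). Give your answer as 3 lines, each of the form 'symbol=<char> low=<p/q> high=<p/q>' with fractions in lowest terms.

Step 1: interval [0/1, 1/1), width = 1/1 - 0/1 = 1/1
  'c': [0/1 + 1/1*0/1, 0/1 + 1/1*1/5) = [0/1, 1/5)
  'd': [0/1 + 1/1*1/5, 0/1 + 1/1*2/5) = [1/5, 2/5)
  'e': [0/1 + 1/1*2/5, 0/1 + 1/1*1/1) = [2/5, 1/1) <- contains code 139/250
  emit 'e', narrow to [2/5, 1/1)
Step 2: interval [2/5, 1/1), width = 1/1 - 2/5 = 3/5
  'c': [2/5 + 3/5*0/1, 2/5 + 3/5*1/5) = [2/5, 13/25)
  'd': [2/5 + 3/5*1/5, 2/5 + 3/5*2/5) = [13/25, 16/25) <- contains code 139/250
  'e': [2/5 + 3/5*2/5, 2/5 + 3/5*1/1) = [16/25, 1/1)
  emit 'd', narrow to [13/25, 16/25)
Step 3: interval [13/25, 16/25), width = 16/25 - 13/25 = 3/25
  'c': [13/25 + 3/25*0/1, 13/25 + 3/25*1/5) = [13/25, 68/125)
  'd': [13/25 + 3/25*1/5, 13/25 + 3/25*2/5) = [68/125, 71/125) <- contains code 139/250
  'e': [13/25 + 3/25*2/5, 13/25 + 3/25*1/1) = [71/125, 16/25)
  emit 'd', narrow to [68/125, 71/125)

Answer: symbol=e low=2/5 high=1/1
symbol=d low=13/25 high=16/25
symbol=d low=68/125 high=71/125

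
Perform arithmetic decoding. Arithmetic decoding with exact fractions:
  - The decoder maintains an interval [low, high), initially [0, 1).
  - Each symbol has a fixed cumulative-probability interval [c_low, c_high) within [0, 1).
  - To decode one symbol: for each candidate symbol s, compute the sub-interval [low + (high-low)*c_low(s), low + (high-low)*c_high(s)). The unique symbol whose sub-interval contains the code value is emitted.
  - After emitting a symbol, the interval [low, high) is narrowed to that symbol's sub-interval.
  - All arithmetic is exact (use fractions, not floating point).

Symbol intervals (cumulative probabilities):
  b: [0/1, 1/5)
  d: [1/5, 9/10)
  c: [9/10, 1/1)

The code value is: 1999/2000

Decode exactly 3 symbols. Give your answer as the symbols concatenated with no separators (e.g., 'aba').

Answer: ccc

Derivation:
Step 1: interval [0/1, 1/1), width = 1/1 - 0/1 = 1/1
  'b': [0/1 + 1/1*0/1, 0/1 + 1/1*1/5) = [0/1, 1/5)
  'd': [0/1 + 1/1*1/5, 0/1 + 1/1*9/10) = [1/5, 9/10)
  'c': [0/1 + 1/1*9/10, 0/1 + 1/1*1/1) = [9/10, 1/1) <- contains code 1999/2000
  emit 'c', narrow to [9/10, 1/1)
Step 2: interval [9/10, 1/1), width = 1/1 - 9/10 = 1/10
  'b': [9/10 + 1/10*0/1, 9/10 + 1/10*1/5) = [9/10, 23/25)
  'd': [9/10 + 1/10*1/5, 9/10 + 1/10*9/10) = [23/25, 99/100)
  'c': [9/10 + 1/10*9/10, 9/10 + 1/10*1/1) = [99/100, 1/1) <- contains code 1999/2000
  emit 'c', narrow to [99/100, 1/1)
Step 3: interval [99/100, 1/1), width = 1/1 - 99/100 = 1/100
  'b': [99/100 + 1/100*0/1, 99/100 + 1/100*1/5) = [99/100, 124/125)
  'd': [99/100 + 1/100*1/5, 99/100 + 1/100*9/10) = [124/125, 999/1000)
  'c': [99/100 + 1/100*9/10, 99/100 + 1/100*1/1) = [999/1000, 1/1) <- contains code 1999/2000
  emit 'c', narrow to [999/1000, 1/1)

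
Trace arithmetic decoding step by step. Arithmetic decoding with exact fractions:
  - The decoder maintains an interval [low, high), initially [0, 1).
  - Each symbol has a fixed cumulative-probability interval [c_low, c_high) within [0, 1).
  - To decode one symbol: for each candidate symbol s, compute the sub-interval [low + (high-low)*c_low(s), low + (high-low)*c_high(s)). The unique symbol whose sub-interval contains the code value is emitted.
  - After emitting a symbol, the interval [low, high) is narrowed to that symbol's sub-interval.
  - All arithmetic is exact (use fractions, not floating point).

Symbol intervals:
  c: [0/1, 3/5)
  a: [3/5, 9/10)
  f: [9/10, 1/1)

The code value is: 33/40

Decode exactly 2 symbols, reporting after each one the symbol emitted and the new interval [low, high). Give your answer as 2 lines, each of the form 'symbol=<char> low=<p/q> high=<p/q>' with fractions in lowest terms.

Step 1: interval [0/1, 1/1), width = 1/1 - 0/1 = 1/1
  'c': [0/1 + 1/1*0/1, 0/1 + 1/1*3/5) = [0/1, 3/5)
  'a': [0/1 + 1/1*3/5, 0/1 + 1/1*9/10) = [3/5, 9/10) <- contains code 33/40
  'f': [0/1 + 1/1*9/10, 0/1 + 1/1*1/1) = [9/10, 1/1)
  emit 'a', narrow to [3/5, 9/10)
Step 2: interval [3/5, 9/10), width = 9/10 - 3/5 = 3/10
  'c': [3/5 + 3/10*0/1, 3/5 + 3/10*3/5) = [3/5, 39/50)
  'a': [3/5 + 3/10*3/5, 3/5 + 3/10*9/10) = [39/50, 87/100) <- contains code 33/40
  'f': [3/5 + 3/10*9/10, 3/5 + 3/10*1/1) = [87/100, 9/10)
  emit 'a', narrow to [39/50, 87/100)

Answer: symbol=a low=3/5 high=9/10
symbol=a low=39/50 high=87/100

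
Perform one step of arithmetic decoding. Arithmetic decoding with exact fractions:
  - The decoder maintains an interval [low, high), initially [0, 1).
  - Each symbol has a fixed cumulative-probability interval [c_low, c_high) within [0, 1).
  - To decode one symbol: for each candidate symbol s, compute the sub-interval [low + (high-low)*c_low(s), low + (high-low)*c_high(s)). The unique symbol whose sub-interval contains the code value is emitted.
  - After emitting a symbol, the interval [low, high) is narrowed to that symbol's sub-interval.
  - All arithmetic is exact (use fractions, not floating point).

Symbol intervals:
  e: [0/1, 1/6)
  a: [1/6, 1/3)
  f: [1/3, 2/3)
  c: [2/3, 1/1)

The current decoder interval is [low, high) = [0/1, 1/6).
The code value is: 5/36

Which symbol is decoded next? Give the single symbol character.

Answer: c

Derivation:
Interval width = high − low = 1/6 − 0/1 = 1/6
Scaled code = (code − low) / width = (5/36 − 0/1) / 1/6 = 5/6
  e: [0/1, 1/6) 
  a: [1/6, 1/3) 
  f: [1/3, 2/3) 
  c: [2/3, 1/1) ← scaled code falls here ✓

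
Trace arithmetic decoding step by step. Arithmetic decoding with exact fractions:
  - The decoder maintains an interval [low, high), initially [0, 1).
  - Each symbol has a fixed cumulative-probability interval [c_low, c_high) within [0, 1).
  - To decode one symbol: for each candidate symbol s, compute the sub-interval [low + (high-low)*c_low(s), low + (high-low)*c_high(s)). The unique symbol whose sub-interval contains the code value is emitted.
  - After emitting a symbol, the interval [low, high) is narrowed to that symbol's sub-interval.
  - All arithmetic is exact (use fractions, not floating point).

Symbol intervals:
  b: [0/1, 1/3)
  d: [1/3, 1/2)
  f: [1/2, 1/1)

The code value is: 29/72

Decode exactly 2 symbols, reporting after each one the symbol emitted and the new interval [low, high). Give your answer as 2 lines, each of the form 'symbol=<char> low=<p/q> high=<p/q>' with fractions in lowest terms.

Answer: symbol=d low=1/3 high=1/2
symbol=d low=7/18 high=5/12

Derivation:
Step 1: interval [0/1, 1/1), width = 1/1 - 0/1 = 1/1
  'b': [0/1 + 1/1*0/1, 0/1 + 1/1*1/3) = [0/1, 1/3)
  'd': [0/1 + 1/1*1/3, 0/1 + 1/1*1/2) = [1/3, 1/2) <- contains code 29/72
  'f': [0/1 + 1/1*1/2, 0/1 + 1/1*1/1) = [1/2, 1/1)
  emit 'd', narrow to [1/3, 1/2)
Step 2: interval [1/3, 1/2), width = 1/2 - 1/3 = 1/6
  'b': [1/3 + 1/6*0/1, 1/3 + 1/6*1/3) = [1/3, 7/18)
  'd': [1/3 + 1/6*1/3, 1/3 + 1/6*1/2) = [7/18, 5/12) <- contains code 29/72
  'f': [1/3 + 1/6*1/2, 1/3 + 1/6*1/1) = [5/12, 1/2)
  emit 'd', narrow to [7/18, 5/12)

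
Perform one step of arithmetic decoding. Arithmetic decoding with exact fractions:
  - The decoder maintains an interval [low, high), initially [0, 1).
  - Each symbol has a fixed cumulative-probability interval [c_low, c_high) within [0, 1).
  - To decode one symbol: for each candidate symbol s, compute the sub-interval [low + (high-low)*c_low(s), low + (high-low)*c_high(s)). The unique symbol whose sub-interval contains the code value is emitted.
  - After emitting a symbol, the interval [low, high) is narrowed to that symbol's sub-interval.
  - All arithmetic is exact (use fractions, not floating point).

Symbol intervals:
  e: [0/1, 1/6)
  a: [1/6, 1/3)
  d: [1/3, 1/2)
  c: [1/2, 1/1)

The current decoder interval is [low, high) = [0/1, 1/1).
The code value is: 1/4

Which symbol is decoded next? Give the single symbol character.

Answer: a

Derivation:
Interval width = high − low = 1/1 − 0/1 = 1/1
Scaled code = (code − low) / width = (1/4 − 0/1) / 1/1 = 1/4
  e: [0/1, 1/6) 
  a: [1/6, 1/3) ← scaled code falls here ✓
  d: [1/3, 1/2) 
  c: [1/2, 1/1) 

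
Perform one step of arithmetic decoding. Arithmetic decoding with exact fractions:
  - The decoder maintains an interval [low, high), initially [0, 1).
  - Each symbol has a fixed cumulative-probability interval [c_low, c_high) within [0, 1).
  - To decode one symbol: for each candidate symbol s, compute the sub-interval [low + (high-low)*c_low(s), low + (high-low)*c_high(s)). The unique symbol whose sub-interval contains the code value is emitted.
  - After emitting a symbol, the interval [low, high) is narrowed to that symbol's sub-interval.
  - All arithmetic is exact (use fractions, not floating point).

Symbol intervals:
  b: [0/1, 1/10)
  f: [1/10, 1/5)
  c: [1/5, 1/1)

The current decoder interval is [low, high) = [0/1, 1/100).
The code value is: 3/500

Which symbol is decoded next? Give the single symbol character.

Answer: c

Derivation:
Interval width = high − low = 1/100 − 0/1 = 1/100
Scaled code = (code − low) / width = (3/500 − 0/1) / 1/100 = 3/5
  b: [0/1, 1/10) 
  f: [1/10, 1/5) 
  c: [1/5, 1/1) ← scaled code falls here ✓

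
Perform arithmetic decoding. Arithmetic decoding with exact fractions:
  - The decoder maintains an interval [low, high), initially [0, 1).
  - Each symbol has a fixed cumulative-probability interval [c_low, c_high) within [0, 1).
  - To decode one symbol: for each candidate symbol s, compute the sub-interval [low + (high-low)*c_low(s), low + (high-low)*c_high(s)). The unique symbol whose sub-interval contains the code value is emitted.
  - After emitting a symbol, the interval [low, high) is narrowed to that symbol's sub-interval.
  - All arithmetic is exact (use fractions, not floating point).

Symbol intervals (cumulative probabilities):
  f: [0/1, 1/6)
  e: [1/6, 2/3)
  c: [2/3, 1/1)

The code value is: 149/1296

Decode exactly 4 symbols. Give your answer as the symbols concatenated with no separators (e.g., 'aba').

Step 1: interval [0/1, 1/1), width = 1/1 - 0/1 = 1/1
  'f': [0/1 + 1/1*0/1, 0/1 + 1/1*1/6) = [0/1, 1/6) <- contains code 149/1296
  'e': [0/1 + 1/1*1/6, 0/1 + 1/1*2/3) = [1/6, 2/3)
  'c': [0/1 + 1/1*2/3, 0/1 + 1/1*1/1) = [2/3, 1/1)
  emit 'f', narrow to [0/1, 1/6)
Step 2: interval [0/1, 1/6), width = 1/6 - 0/1 = 1/6
  'f': [0/1 + 1/6*0/1, 0/1 + 1/6*1/6) = [0/1, 1/36)
  'e': [0/1 + 1/6*1/6, 0/1 + 1/6*2/3) = [1/36, 1/9)
  'c': [0/1 + 1/6*2/3, 0/1 + 1/6*1/1) = [1/9, 1/6) <- contains code 149/1296
  emit 'c', narrow to [1/9, 1/6)
Step 3: interval [1/9, 1/6), width = 1/6 - 1/9 = 1/18
  'f': [1/9 + 1/18*0/1, 1/9 + 1/18*1/6) = [1/9, 13/108) <- contains code 149/1296
  'e': [1/9 + 1/18*1/6, 1/9 + 1/18*2/3) = [13/108, 4/27)
  'c': [1/9 + 1/18*2/3, 1/9 + 1/18*1/1) = [4/27, 1/6)
  emit 'f', narrow to [1/9, 13/108)
Step 4: interval [1/9, 13/108), width = 13/108 - 1/9 = 1/108
  'f': [1/9 + 1/108*0/1, 1/9 + 1/108*1/6) = [1/9, 73/648)
  'e': [1/9 + 1/108*1/6, 1/9 + 1/108*2/3) = [73/648, 19/162) <- contains code 149/1296
  'c': [1/9 + 1/108*2/3, 1/9 + 1/108*1/1) = [19/162, 13/108)
  emit 'e', narrow to [73/648, 19/162)

Answer: fcfe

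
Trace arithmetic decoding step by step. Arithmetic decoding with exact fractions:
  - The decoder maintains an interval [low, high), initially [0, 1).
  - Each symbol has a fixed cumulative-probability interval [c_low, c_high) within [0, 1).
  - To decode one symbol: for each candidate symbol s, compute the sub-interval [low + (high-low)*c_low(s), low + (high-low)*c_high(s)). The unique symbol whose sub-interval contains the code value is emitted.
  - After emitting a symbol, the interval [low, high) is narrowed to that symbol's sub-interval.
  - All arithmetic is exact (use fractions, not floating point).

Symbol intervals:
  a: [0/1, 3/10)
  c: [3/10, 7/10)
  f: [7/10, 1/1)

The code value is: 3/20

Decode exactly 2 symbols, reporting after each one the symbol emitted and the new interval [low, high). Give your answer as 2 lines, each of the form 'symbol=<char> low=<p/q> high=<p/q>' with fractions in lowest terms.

Step 1: interval [0/1, 1/1), width = 1/1 - 0/1 = 1/1
  'a': [0/1 + 1/1*0/1, 0/1 + 1/1*3/10) = [0/1, 3/10) <- contains code 3/20
  'c': [0/1 + 1/1*3/10, 0/1 + 1/1*7/10) = [3/10, 7/10)
  'f': [0/1 + 1/1*7/10, 0/1 + 1/1*1/1) = [7/10, 1/1)
  emit 'a', narrow to [0/1, 3/10)
Step 2: interval [0/1, 3/10), width = 3/10 - 0/1 = 3/10
  'a': [0/1 + 3/10*0/1, 0/1 + 3/10*3/10) = [0/1, 9/100)
  'c': [0/1 + 3/10*3/10, 0/1 + 3/10*7/10) = [9/100, 21/100) <- contains code 3/20
  'f': [0/1 + 3/10*7/10, 0/1 + 3/10*1/1) = [21/100, 3/10)
  emit 'c', narrow to [9/100, 21/100)

Answer: symbol=a low=0/1 high=3/10
symbol=c low=9/100 high=21/100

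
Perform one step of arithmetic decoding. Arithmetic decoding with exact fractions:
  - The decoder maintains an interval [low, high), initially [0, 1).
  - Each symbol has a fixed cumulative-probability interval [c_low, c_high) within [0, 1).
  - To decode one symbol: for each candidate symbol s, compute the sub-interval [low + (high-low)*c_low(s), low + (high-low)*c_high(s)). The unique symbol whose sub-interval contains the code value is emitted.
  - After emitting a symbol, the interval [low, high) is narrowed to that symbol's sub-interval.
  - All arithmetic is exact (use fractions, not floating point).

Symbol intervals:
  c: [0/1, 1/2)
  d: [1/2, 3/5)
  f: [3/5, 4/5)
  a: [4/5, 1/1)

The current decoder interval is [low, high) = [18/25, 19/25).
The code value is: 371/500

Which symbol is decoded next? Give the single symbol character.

Answer: d

Derivation:
Interval width = high − low = 19/25 − 18/25 = 1/25
Scaled code = (code − low) / width = (371/500 − 18/25) / 1/25 = 11/20
  c: [0/1, 1/2) 
  d: [1/2, 3/5) ← scaled code falls here ✓
  f: [3/5, 4/5) 
  a: [4/5, 1/1) 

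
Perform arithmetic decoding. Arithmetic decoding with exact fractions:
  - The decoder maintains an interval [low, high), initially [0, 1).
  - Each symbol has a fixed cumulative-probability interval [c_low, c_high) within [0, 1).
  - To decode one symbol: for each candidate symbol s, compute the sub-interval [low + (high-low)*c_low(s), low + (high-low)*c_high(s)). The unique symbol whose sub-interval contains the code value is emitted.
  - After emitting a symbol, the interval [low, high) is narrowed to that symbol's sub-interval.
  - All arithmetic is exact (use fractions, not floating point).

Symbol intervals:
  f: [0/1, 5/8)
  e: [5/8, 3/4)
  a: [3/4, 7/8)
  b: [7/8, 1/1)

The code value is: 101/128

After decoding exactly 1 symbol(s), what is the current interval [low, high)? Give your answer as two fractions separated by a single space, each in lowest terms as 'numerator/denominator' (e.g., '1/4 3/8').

Step 1: interval [0/1, 1/1), width = 1/1 - 0/1 = 1/1
  'f': [0/1 + 1/1*0/1, 0/1 + 1/1*5/8) = [0/1, 5/8)
  'e': [0/1 + 1/1*5/8, 0/1 + 1/1*3/4) = [5/8, 3/4)
  'a': [0/1 + 1/1*3/4, 0/1 + 1/1*7/8) = [3/4, 7/8) <- contains code 101/128
  'b': [0/1 + 1/1*7/8, 0/1 + 1/1*1/1) = [7/8, 1/1)
  emit 'a', narrow to [3/4, 7/8)

Answer: 3/4 7/8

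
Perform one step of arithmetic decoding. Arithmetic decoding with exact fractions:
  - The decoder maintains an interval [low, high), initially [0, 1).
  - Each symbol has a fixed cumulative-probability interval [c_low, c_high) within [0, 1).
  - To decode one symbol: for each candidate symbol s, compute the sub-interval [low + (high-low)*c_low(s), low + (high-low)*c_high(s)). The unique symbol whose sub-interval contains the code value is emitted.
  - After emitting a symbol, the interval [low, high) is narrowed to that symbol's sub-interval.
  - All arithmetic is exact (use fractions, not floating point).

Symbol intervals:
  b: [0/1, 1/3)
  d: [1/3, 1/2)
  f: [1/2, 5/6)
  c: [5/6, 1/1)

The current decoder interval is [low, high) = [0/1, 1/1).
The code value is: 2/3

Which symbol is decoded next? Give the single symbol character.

Answer: f

Derivation:
Interval width = high − low = 1/1 − 0/1 = 1/1
Scaled code = (code − low) / width = (2/3 − 0/1) / 1/1 = 2/3
  b: [0/1, 1/3) 
  d: [1/3, 1/2) 
  f: [1/2, 5/6) ← scaled code falls here ✓
  c: [5/6, 1/1) 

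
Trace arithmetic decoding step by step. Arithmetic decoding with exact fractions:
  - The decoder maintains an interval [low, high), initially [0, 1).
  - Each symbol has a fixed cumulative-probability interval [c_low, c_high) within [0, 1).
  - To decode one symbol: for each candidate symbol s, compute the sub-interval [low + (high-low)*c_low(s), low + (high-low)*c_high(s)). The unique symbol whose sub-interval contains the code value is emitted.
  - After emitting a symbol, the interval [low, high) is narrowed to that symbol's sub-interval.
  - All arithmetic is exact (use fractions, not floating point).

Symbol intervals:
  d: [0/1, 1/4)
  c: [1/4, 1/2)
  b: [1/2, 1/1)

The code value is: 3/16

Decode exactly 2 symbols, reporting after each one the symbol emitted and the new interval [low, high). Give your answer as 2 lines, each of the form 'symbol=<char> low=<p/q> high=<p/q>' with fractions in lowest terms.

Answer: symbol=d low=0/1 high=1/4
symbol=b low=1/8 high=1/4

Derivation:
Step 1: interval [0/1, 1/1), width = 1/1 - 0/1 = 1/1
  'd': [0/1 + 1/1*0/1, 0/1 + 1/1*1/4) = [0/1, 1/4) <- contains code 3/16
  'c': [0/1 + 1/1*1/4, 0/1 + 1/1*1/2) = [1/4, 1/2)
  'b': [0/1 + 1/1*1/2, 0/1 + 1/1*1/1) = [1/2, 1/1)
  emit 'd', narrow to [0/1, 1/4)
Step 2: interval [0/1, 1/4), width = 1/4 - 0/1 = 1/4
  'd': [0/1 + 1/4*0/1, 0/1 + 1/4*1/4) = [0/1, 1/16)
  'c': [0/1 + 1/4*1/4, 0/1 + 1/4*1/2) = [1/16, 1/8)
  'b': [0/1 + 1/4*1/2, 0/1 + 1/4*1/1) = [1/8, 1/4) <- contains code 3/16
  emit 'b', narrow to [1/8, 1/4)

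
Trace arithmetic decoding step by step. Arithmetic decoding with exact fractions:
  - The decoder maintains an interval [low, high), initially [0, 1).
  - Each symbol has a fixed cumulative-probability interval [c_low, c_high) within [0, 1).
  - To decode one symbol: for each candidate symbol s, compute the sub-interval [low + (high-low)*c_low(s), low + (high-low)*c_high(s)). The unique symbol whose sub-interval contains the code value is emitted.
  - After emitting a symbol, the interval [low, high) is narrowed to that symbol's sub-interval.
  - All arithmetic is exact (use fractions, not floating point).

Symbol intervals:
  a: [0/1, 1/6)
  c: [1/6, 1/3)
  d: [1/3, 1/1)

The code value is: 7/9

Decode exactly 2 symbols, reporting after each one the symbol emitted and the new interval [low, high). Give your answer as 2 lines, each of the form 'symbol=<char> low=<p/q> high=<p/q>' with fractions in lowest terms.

Step 1: interval [0/1, 1/1), width = 1/1 - 0/1 = 1/1
  'a': [0/1 + 1/1*0/1, 0/1 + 1/1*1/6) = [0/1, 1/6)
  'c': [0/1 + 1/1*1/6, 0/1 + 1/1*1/3) = [1/6, 1/3)
  'd': [0/1 + 1/1*1/3, 0/1 + 1/1*1/1) = [1/3, 1/1) <- contains code 7/9
  emit 'd', narrow to [1/3, 1/1)
Step 2: interval [1/3, 1/1), width = 1/1 - 1/3 = 2/3
  'a': [1/3 + 2/3*0/1, 1/3 + 2/3*1/6) = [1/3, 4/9)
  'c': [1/3 + 2/3*1/6, 1/3 + 2/3*1/3) = [4/9, 5/9)
  'd': [1/3 + 2/3*1/3, 1/3 + 2/3*1/1) = [5/9, 1/1) <- contains code 7/9
  emit 'd', narrow to [5/9, 1/1)

Answer: symbol=d low=1/3 high=1/1
symbol=d low=5/9 high=1/1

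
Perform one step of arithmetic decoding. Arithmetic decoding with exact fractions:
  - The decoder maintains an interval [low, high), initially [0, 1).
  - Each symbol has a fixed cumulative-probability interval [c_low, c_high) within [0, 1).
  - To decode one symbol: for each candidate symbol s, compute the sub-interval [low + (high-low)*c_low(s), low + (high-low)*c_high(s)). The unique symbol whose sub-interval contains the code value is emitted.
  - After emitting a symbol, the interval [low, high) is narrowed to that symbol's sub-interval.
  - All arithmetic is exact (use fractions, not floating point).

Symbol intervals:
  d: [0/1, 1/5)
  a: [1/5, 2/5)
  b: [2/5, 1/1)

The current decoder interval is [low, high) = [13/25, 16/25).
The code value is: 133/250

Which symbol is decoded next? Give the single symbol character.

Answer: d

Derivation:
Interval width = high − low = 16/25 − 13/25 = 3/25
Scaled code = (code − low) / width = (133/250 − 13/25) / 3/25 = 1/10
  d: [0/1, 1/5) ← scaled code falls here ✓
  a: [1/5, 2/5) 
  b: [2/5, 1/1) 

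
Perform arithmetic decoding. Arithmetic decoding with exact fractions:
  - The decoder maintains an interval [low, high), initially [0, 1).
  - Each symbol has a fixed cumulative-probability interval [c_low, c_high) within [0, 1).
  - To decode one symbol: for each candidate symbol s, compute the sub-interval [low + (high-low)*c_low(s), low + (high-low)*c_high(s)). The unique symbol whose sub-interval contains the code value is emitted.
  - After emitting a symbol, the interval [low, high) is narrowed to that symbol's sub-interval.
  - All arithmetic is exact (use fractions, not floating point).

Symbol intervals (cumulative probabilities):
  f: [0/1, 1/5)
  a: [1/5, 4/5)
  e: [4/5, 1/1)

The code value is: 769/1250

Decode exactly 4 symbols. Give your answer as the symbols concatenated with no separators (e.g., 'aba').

Step 1: interval [0/1, 1/1), width = 1/1 - 0/1 = 1/1
  'f': [0/1 + 1/1*0/1, 0/1 + 1/1*1/5) = [0/1, 1/5)
  'a': [0/1 + 1/1*1/5, 0/1 + 1/1*4/5) = [1/5, 4/5) <- contains code 769/1250
  'e': [0/1 + 1/1*4/5, 0/1 + 1/1*1/1) = [4/5, 1/1)
  emit 'a', narrow to [1/5, 4/5)
Step 2: interval [1/5, 4/5), width = 4/5 - 1/5 = 3/5
  'f': [1/5 + 3/5*0/1, 1/5 + 3/5*1/5) = [1/5, 8/25)
  'a': [1/5 + 3/5*1/5, 1/5 + 3/5*4/5) = [8/25, 17/25) <- contains code 769/1250
  'e': [1/5 + 3/5*4/5, 1/5 + 3/5*1/1) = [17/25, 4/5)
  emit 'a', narrow to [8/25, 17/25)
Step 3: interval [8/25, 17/25), width = 17/25 - 8/25 = 9/25
  'f': [8/25 + 9/25*0/1, 8/25 + 9/25*1/5) = [8/25, 49/125)
  'a': [8/25 + 9/25*1/5, 8/25 + 9/25*4/5) = [49/125, 76/125)
  'e': [8/25 + 9/25*4/5, 8/25 + 9/25*1/1) = [76/125, 17/25) <- contains code 769/1250
  emit 'e', narrow to [76/125, 17/25)
Step 4: interval [76/125, 17/25), width = 17/25 - 76/125 = 9/125
  'f': [76/125 + 9/125*0/1, 76/125 + 9/125*1/5) = [76/125, 389/625) <- contains code 769/1250
  'a': [76/125 + 9/125*1/5, 76/125 + 9/125*4/5) = [389/625, 416/625)
  'e': [76/125 + 9/125*4/5, 76/125 + 9/125*1/1) = [416/625, 17/25)
  emit 'f', narrow to [76/125, 389/625)

Answer: aaef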